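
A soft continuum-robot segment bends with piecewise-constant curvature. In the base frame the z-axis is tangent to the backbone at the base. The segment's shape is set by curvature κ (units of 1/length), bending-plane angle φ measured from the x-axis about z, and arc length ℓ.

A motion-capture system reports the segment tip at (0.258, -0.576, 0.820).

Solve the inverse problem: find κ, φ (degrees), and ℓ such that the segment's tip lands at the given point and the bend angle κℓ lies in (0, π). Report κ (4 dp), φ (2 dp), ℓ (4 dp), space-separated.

1.1789 294.13 1.1129

ρ = √(x²+y²) = √(0.258² + -0.576²) = 0.63114
φ = atan2(y, x) mod 360° = atan2(-0.576, 0.258) = 294.1284°
|p|² = ρ² + z² = 0.63114² + 0.820² = 1.07074
κ = 2ρ / |p|² = 2×0.63114 / 1.07074 = 1.17889
θ = 2·atan2(ρ, z) = 2·atan2(0.63114, 0.820) = 1.31196 rad
ℓ = θ/κ = 1.31196/1.17889 = 1.11288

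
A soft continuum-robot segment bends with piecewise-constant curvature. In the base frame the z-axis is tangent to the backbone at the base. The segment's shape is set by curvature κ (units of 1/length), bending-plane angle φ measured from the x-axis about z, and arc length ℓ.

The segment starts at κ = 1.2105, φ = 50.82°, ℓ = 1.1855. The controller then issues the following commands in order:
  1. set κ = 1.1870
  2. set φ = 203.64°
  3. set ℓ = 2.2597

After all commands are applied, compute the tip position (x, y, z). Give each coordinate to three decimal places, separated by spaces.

-1.464 -0.641 0.374

initial: κ=1.2105, φ=50.82°, ℓ=1.1855
cmd 1: set κ=1.1870 → (κ,φ,ℓ)=(1.1870,50.82°,1.1855) → tip=(0.4455,0.5467,0.8312)
cmd 2: set φ=203.64° → (κ,φ,ℓ)=(1.1870,203.64°,1.1855) → tip=(-0.6461,-0.2828,0.8312)
cmd 3: set ℓ=2.2597 → (κ,φ,ℓ)=(1.1870,203.64°,2.2597) → tip=(-1.4635,-0.6406,0.3735)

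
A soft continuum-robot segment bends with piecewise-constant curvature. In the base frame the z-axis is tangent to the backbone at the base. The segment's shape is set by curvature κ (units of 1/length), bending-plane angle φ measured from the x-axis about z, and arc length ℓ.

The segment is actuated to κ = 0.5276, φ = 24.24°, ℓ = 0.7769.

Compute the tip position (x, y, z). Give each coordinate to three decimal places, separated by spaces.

θ = κ·ℓ = 0.5276 × 0.7769 = 0.40989 rad
ρ = (1 − cos θ)/κ = (1 − 0.91716)/0.5276 = 0.15701
z = sin θ / κ = 0.39851/0.5276 = 0.75533
x = ρ cos φ = 0.15701 × cos(24.24°) = 0.14316
y = ρ sin φ = 0.15701 × sin(24.24°) = 0.06446

0.143 0.064 0.755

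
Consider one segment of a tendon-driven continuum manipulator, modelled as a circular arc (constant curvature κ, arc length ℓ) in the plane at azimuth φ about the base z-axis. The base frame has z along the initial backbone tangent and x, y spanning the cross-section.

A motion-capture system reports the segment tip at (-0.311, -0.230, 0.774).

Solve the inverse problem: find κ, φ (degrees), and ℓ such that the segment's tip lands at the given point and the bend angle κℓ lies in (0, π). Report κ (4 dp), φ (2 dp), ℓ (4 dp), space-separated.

1.0333 216.48 0.8970

ρ = √(x²+y²) = √(-0.311² + -0.230²) = 0.38681
φ = atan2(y, x) mod 360° = atan2(-0.230, -0.311) = 216.4848°
|p|² = ρ² + z² = 0.38681² + 0.774² = 0.74870
κ = 2ρ / |p|² = 2×0.38681 / 0.74870 = 1.03329
θ = 2·atan2(ρ, z) = 2·atan2(0.38681, 0.774) = 0.92690 rad
ℓ = θ/κ = 0.92690/1.03329 = 0.89704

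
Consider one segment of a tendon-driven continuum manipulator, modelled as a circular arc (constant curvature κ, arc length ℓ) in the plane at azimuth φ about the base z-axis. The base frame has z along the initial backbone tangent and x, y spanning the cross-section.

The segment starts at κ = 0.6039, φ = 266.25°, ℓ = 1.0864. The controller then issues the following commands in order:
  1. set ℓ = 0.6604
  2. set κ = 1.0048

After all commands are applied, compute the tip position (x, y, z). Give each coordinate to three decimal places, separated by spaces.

initial: κ=0.6039, φ=266.25°, ℓ=1.0864
cmd 1: set ℓ=0.6604 → (κ,φ,ℓ)=(0.6039,266.25°,0.6604) → tip=(-0.0085,-0.1297,0.6430)
cmd 2: set κ=1.0048 → (κ,φ,ℓ)=(1.0048,266.25°,0.6604) → tip=(-0.0138,-0.2107,0.6130)

-0.014 -0.211 0.613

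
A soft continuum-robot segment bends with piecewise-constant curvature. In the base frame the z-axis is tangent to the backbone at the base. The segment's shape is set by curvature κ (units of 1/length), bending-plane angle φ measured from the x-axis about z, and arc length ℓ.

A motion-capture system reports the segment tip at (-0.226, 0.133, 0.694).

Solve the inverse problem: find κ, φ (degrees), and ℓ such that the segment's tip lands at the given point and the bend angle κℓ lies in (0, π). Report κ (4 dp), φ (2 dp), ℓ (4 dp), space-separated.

ρ = √(x²+y²) = √(-0.226² + 0.133²) = 0.26223
φ = atan2(y, x) mod 360° = atan2(0.133, -0.226) = 149.5234°
|p|² = ρ² + z² = 0.26223² + 0.694² = 0.55040
κ = 2ρ / |p|² = 2×0.26223 / 0.55040 = 0.95287
θ = 2·atan2(ρ, z) = 2·atan2(0.26223, 0.694) = 0.72254 rad
ℓ = θ/κ = 0.72254/0.95287 = 0.75828

0.9529 149.52 0.7583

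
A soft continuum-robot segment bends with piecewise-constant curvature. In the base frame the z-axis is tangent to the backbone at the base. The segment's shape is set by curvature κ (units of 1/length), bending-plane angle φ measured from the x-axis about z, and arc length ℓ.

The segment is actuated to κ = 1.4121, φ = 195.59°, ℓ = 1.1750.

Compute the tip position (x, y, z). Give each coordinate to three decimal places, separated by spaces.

-0.742 -0.207 0.705

θ = κ·ℓ = 1.4121 × 1.1750 = 1.65922 rad
ρ = (1 − cos θ)/κ = (1 − -0.08831)/1.4121 = 0.77070
z = sin θ / κ = 0.99609/1.4121 = 0.70540
x = ρ cos φ = 0.77070 × cos(195.59°) = -0.74235
y = ρ sin φ = 0.77070 × sin(195.59°) = -0.20713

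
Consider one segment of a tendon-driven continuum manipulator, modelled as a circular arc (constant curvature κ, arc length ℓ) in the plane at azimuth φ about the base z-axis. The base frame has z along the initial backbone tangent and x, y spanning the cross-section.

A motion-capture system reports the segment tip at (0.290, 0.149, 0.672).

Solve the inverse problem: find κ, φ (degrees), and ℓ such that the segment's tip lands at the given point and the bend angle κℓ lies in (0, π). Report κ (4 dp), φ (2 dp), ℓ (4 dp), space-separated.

ρ = √(x²+y²) = √(0.290² + 0.149²) = 0.32604
φ = atan2(y, x) mod 360° = atan2(0.149, 0.290) = 27.1938°
|p|² = ρ² + z² = 0.32604² + 0.672² = 0.55789
κ = 2ρ / |p|² = 2×0.32604 / 0.55789 = 1.16884
θ = 2·atan2(ρ, z) = 2·atan2(0.32604, 0.672) = 0.90344 rad
ℓ = θ/κ = 0.90344/1.16884 = 0.77294

1.1688 27.19 0.7729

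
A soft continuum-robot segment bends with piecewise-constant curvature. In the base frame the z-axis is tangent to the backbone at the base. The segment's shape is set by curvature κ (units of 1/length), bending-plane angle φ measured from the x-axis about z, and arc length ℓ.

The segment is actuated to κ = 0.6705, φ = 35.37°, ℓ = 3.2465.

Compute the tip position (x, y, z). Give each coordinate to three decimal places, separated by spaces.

θ = κ·ℓ = 0.6705 × 3.2465 = 2.17678 rad
ρ = (1 − cos θ)/κ = (1 − -0.56957)/0.6705 = 2.34089
z = sin θ / κ = 0.82194/0.6705 = 1.22587
x = ρ cos φ = 2.34089 × cos(35.37°) = 1.90884
y = ρ sin φ = 2.34089 × sin(35.37°) = 1.35504

1.909 1.355 1.226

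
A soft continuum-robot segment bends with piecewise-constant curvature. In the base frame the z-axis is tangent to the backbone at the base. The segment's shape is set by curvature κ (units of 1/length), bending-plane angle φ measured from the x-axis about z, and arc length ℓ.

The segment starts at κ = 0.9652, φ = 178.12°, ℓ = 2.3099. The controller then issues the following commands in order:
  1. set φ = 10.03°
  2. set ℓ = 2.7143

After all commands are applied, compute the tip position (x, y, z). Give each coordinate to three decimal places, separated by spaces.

1.905 0.337 0.516

initial: κ=0.9652, φ=178.12°, ℓ=2.3099
cmd 1: set φ=10.03° → (κ,φ,ℓ)=(0.9652,10.03°,2.3099) → tip=(1.6447,0.2909,0.8193)
cmd 2: set ℓ=2.7143 → (κ,φ,ℓ)=(0.9652,10.03°,2.7143) → tip=(1.9047,0.3369,0.5164)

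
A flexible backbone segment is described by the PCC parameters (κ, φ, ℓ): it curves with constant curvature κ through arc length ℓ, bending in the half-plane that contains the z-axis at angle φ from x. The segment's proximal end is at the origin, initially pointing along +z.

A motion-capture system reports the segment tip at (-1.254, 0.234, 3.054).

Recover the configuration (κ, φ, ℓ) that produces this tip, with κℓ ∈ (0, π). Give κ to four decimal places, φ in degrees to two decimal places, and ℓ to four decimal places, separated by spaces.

0.2329 169.43 3.3977

ρ = √(x²+y²) = √(-1.254² + 0.234²) = 1.27565
φ = atan2(y, x) mod 360° = atan2(0.234, -1.254) = 169.4300°
|p|² = ρ² + z² = 1.27565² + 3.054² = 10.95419
κ = 2ρ / |p|² = 2×1.27565 / 10.95419 = 0.23291
θ = 2·atan2(ρ, z) = 2·atan2(1.27565, 3.054) = 0.79134 rad
ℓ = θ/κ = 0.79134/0.23291 = 3.39767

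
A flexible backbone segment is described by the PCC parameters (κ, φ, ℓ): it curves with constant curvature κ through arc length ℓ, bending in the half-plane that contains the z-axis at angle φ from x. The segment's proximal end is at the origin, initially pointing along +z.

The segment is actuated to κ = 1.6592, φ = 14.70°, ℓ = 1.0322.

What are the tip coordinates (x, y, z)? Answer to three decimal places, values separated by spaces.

θ = κ·ℓ = 1.6592 × 1.0322 = 1.71263 rad
ρ = (1 − cos θ)/κ = (1 − -0.14135)/1.6592 = 0.68789
z = sin θ / κ = 0.98996/1.6592 = 0.59665
x = ρ cos φ = 0.68789 × cos(14.70°) = 0.66538
y = ρ sin φ = 0.68789 × sin(14.70°) = 0.17456

0.665 0.175 0.597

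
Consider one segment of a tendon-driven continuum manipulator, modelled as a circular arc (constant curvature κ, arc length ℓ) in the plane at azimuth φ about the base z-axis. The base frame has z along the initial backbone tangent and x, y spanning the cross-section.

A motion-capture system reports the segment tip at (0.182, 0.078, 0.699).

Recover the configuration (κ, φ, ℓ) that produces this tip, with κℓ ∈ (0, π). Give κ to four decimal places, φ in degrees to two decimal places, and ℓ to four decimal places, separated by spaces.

0.7503 23.20 0.7358

ρ = √(x²+y²) = √(0.182² + 0.078²) = 0.19801
φ = atan2(y, x) mod 360° = atan2(0.078, 0.182) = 23.1986°
|p|² = ρ² + z² = 0.19801² + 0.699² = 0.52781
κ = 2ρ / |p|² = 2×0.19801 / 0.52781 = 0.75031
θ = 2·atan2(ρ, z) = 2·atan2(0.19801, 0.699) = 0.55209 rad
ℓ = θ/κ = 0.55209/0.75031 = 0.73581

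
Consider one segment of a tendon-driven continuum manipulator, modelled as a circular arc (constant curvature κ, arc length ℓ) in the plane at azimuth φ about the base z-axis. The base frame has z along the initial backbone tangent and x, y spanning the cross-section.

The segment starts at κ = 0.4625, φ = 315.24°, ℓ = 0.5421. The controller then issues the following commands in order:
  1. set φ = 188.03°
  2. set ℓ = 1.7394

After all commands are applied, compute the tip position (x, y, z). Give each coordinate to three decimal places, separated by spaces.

initial: κ=0.4625, φ=315.24°, ℓ=0.5421
cmd 1: set φ=188.03° → (κ,φ,ℓ)=(0.4625,188.03°,0.5421) → tip=(-0.0669,-0.0094,0.5364)
cmd 2: set ℓ=1.7394 → (κ,φ,ℓ)=(0.4625,188.03°,1.7394) → tip=(-0.6562,-0.0926,1.5578)

-0.656 -0.093 1.558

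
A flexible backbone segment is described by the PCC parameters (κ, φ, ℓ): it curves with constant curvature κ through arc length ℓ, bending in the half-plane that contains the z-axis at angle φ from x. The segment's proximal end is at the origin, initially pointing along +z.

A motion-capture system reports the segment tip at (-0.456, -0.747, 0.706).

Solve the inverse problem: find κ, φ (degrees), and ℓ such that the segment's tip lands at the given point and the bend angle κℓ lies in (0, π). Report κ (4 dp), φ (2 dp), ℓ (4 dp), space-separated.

1.3844 238.60 1.2887

ρ = √(x²+y²) = √(-0.456² + -0.747²) = 0.87518
φ = atan2(y, x) mod 360° = atan2(-0.747, -0.456) = 238.5984°
|p|² = ρ² + z² = 0.87518² + 0.706² = 1.26438
κ = 2ρ / |p|² = 2×0.87518 / 1.26438 = 1.38437
θ = 2·atan2(ρ, z) = 2·atan2(0.87518, 0.706) = 1.78398 rad
ℓ = θ/κ = 1.78398/1.38437 = 1.28866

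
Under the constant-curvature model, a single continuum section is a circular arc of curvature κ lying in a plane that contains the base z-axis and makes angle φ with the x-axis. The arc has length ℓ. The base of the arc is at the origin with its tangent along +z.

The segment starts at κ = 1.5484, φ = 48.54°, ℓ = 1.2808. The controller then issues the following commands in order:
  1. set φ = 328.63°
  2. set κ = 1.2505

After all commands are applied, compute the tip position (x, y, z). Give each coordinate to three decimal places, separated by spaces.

0.704 -0.429 0.799

initial: κ=1.5484, φ=48.54°, ℓ=1.2808
cmd 1: set φ=328.63° → (κ,φ,ℓ)=(1.5484,328.63°,1.2808) → tip=(0.7724,-0.4709,0.5917)
cmd 2: set κ=1.2505 → (κ,φ,ℓ)=(1.2505,328.63°,1.2808) → tip=(0.7038,-0.4291,0.7993)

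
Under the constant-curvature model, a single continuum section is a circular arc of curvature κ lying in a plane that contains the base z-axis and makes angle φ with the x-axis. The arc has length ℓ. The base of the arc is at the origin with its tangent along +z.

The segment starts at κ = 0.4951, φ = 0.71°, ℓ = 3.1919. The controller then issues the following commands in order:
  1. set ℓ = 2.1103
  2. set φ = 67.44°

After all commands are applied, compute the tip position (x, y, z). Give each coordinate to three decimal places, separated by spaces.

0.386 0.929 1.747

initial: κ=0.4951, φ=0.71°, ℓ=3.1919
cmd 1: set ℓ=2.1103 → (κ,φ,ℓ)=(0.4951,0.71°,2.1103) → tip=(1.0056,0.0125,1.7468)
cmd 2: set φ=67.44° → (κ,φ,ℓ)=(0.4951,67.44°,2.1103) → tip=(0.3858,0.9288,1.7468)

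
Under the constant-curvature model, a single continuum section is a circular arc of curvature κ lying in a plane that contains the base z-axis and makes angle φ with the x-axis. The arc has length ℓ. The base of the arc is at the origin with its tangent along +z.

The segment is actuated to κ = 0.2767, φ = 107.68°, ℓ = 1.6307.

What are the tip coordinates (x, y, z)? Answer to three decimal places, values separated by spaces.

θ = κ·ℓ = 0.2767 × 1.6307 = 0.45121 rad
ρ = (1 − cos θ)/κ = (1 − 0.89992)/0.2767 = 0.36170
z = sin θ / κ = 0.43606/0.2767 = 1.57593
x = ρ cos φ = 0.36170 × cos(107.68°) = -0.10985
y = ρ sin φ = 0.36170 × sin(107.68°) = 0.34461

-0.110 0.345 1.576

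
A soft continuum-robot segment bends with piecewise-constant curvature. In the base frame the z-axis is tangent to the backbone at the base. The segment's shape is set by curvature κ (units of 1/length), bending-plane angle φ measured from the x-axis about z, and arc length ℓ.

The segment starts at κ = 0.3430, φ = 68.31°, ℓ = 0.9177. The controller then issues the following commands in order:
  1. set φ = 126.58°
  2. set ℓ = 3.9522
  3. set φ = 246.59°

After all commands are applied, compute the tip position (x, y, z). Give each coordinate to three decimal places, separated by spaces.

initial: κ=0.3430, φ=68.31°, ℓ=0.9177
cmd 1: set φ=126.58° → (κ,φ,ℓ)=(0.3430,126.58°,0.9177) → tip=(-0.0854,0.1150,0.9026)
cmd 2: set ℓ=3.9522 → (κ,φ,ℓ)=(0.3430,126.58°,3.9522) → tip=(-1.3664,1.8413,2.8482)
cmd 3: set φ=246.59° → (κ,φ,ℓ)=(0.3430,246.59°,3.9522) → tip=(-0.9110,-2.1042,2.8482)

-0.911 -2.104 2.848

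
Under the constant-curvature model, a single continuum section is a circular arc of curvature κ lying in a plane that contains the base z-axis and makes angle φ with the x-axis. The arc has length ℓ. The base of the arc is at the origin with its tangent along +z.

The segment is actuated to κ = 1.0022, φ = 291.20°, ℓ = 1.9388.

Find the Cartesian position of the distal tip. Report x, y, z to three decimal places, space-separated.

θ = κ·ℓ = 1.0022 × 1.9388 = 1.94307 rad
ρ = (1 − cos θ)/κ = (1 − -0.36373)/1.0022 = 1.36074
z = sin θ / κ = 0.93150/1.0022 = 0.92946
x = ρ cos φ = 1.36074 × cos(291.20°) = 0.49208
y = ρ sin φ = 1.36074 × sin(291.20°) = -1.26865

0.492 -1.269 0.929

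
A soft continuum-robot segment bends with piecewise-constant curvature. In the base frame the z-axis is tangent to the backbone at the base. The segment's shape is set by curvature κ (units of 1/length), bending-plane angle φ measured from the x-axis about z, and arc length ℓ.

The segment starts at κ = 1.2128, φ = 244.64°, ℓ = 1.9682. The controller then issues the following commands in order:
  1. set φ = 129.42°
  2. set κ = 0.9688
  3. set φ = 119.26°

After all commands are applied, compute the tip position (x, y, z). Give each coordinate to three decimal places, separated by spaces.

initial: κ=1.2128, φ=244.64°, ℓ=1.9682
cmd 1: set φ=129.42° → (κ,φ,ℓ)=(1.2128,129.42°,1.9682) → tip=(-0.9050,1.1010,0.5648)
cmd 2: set κ=0.9688 → (κ,φ,ℓ)=(0.9688,129.42°,1.9682) → tip=(-0.8716,1.0603,0.9745)
cmd 3: set φ=119.26° → (κ,φ,ℓ)=(0.9688,119.26°,1.9682) → tip=(-0.6709,1.1974,0.9745)

-0.671 1.197 0.974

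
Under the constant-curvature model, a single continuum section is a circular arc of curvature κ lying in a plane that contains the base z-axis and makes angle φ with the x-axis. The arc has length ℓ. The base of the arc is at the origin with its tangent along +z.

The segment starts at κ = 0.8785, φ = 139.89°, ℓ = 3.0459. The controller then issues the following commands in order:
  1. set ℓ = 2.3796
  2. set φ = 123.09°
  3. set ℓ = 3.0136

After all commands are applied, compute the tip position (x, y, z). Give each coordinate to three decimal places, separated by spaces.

-1.169 1.793 0.540

initial: κ=0.8785, φ=139.89°, ℓ=3.0459
cmd 1: set ℓ=2.3796 → (κ,φ,ℓ)=(0.8785,139.89°,2.3796) → tip=(-1.3029,1.0976,0.9880)
cmd 2: set φ=123.09° → (κ,φ,ℓ)=(0.8785,123.09°,2.3796) → tip=(-0.9301,1.4273,0.9880)
cmd 3: set ℓ=3.0136 → (κ,φ,ℓ)=(0.8785,123.09°,3.0136) → tip=(-1.1686,1.7933,0.5399)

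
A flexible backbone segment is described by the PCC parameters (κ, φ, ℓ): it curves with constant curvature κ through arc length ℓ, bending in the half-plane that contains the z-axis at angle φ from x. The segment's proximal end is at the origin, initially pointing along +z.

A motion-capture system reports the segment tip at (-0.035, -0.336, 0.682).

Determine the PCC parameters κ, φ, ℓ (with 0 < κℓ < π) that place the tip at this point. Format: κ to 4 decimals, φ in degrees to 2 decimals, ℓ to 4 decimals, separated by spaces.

ρ = √(x²+y²) = √(-0.035² + -0.336²) = 0.33782
φ = atan2(y, x) mod 360° = atan2(-0.336, -0.035) = 264.0531°
|p|² = ρ² + z² = 0.33782² + 0.682² = 0.57925
κ = 2ρ / |p|² = 2×0.33782 / 0.57925 = 1.16641
θ = 2·atan2(ρ, z) = 2·atan2(0.33782, 0.682) = 0.91982 rad
ℓ = θ/κ = 0.91982/1.16641 = 0.78859

1.1664 264.05 0.7886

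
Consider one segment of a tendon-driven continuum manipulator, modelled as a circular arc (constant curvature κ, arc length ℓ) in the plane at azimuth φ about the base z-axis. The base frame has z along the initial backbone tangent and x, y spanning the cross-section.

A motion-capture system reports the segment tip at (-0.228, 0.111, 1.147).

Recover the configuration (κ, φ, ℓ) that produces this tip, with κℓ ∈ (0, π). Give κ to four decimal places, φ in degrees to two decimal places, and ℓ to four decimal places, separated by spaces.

0.3675 154.04 1.1840

ρ = √(x²+y²) = √(-0.228² + 0.111²) = 0.25358
φ = atan2(y, x) mod 360° = atan2(0.111, -0.228) = 154.0412°
|p|² = ρ² + z² = 0.25358² + 1.147² = 1.37991
κ = 2ρ / |p|² = 2×0.25358 / 1.37991 = 0.36754
θ = 2·atan2(ρ, z) = 2·atan2(0.25358, 1.147) = 0.43517 rad
ℓ = θ/κ = 0.43517/0.36754 = 1.18402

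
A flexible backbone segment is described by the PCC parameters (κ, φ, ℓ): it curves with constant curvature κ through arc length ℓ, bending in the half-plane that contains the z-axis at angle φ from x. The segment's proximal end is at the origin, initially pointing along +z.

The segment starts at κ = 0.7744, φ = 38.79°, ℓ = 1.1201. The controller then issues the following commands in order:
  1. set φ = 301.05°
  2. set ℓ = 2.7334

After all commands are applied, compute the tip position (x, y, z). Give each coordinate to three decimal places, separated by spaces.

1.012 -1.681 1.104

initial: κ=0.7744, φ=38.79°, ℓ=1.1201
cmd 1: set φ=301.05° → (κ,φ,ℓ)=(0.7744,301.05°,1.1201) → tip=(0.2352,-0.3907,0.9848)
cmd 2: set ℓ=2.7334 → (κ,φ,ℓ)=(0.7744,301.05°,2.7334) → tip=(1.0119,-1.6807,1.1036)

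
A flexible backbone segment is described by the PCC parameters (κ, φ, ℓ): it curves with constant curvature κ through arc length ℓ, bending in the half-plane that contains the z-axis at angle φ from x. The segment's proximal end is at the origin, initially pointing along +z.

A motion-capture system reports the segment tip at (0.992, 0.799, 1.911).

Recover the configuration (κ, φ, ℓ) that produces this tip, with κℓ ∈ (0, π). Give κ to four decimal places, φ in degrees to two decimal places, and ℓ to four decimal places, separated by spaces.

0.4830 38.85 2.4344

ρ = √(x²+y²) = √(0.992² + 0.799²) = 1.27376
φ = atan2(y, x) mod 360° = atan2(0.799, 0.992) = 38.8495°
|p|² = ρ² + z² = 1.27376² + 1.911² = 5.27439
κ = 2ρ / |p|² = 2×1.27376 / 5.27439 = 0.48300
θ = 2·atan2(ρ, z) = 2·atan2(1.27376, 1.911) = 1.17583 rad
ℓ = θ/κ = 1.17583/0.48300 = 2.43444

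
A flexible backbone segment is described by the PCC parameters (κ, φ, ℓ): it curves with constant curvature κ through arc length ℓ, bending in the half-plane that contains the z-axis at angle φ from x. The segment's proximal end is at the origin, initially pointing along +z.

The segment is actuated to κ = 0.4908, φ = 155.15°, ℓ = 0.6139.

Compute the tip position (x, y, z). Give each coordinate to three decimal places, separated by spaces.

θ = κ·ℓ = 0.4908 × 0.6139 = 0.30130 rad
ρ = (1 − cos θ)/κ = (1 − 0.95495)/0.4908 = 0.09179
z = sin θ / κ = 0.29676/0.4908 = 0.60465
x = ρ cos φ = 0.09179 × cos(155.15°) = -0.08329
y = ρ sin φ = 0.09179 × sin(155.15°) = 0.03857

-0.083 0.039 0.605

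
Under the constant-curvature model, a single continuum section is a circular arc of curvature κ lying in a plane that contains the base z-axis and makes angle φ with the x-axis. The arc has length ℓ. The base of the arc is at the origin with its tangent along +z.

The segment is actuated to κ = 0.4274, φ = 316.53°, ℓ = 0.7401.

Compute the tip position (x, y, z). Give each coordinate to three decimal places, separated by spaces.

0.084 -0.080 0.728

θ = κ·ℓ = 0.4274 × 0.7401 = 0.31632 rad
ρ = (1 − cos θ)/κ = (1 − 0.95039)/0.4274 = 0.11608
z = sin θ / κ = 0.31107/0.4274 = 0.72782
x = ρ cos φ = 0.11608 × cos(316.53°) = 0.08424
y = ρ sin φ = 0.11608 × sin(316.53°) = -0.07986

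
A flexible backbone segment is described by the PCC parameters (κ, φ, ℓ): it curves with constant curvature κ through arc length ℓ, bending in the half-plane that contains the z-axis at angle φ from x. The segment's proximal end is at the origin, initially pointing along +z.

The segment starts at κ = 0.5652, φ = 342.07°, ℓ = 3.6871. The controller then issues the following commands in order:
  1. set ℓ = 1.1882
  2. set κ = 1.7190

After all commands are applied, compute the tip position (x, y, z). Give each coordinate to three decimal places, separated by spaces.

initial: κ=0.5652, φ=342.07°, ℓ=3.6871
cmd 1: set ℓ=1.1882 → (κ,φ,ℓ)=(0.5652,342.07°,1.1882) → tip=(0.3655,-0.1183,1.1009)
cmd 2: set κ=1.7190 → (κ,φ,ℓ)=(1.7190,342.07°,1.1882) → tip=(0.8050,-0.2605,0.5182)

0.805 -0.260 0.518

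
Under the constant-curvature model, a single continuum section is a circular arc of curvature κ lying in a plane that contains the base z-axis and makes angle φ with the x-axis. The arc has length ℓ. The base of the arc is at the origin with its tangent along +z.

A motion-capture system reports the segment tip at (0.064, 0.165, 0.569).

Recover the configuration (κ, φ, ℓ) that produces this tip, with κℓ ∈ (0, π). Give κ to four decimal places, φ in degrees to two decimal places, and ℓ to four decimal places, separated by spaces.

ρ = √(x²+y²) = √(0.064² + 0.165²) = 0.17698
φ = atan2(y, x) mod 360° = atan2(0.165, 0.064) = 68.7998°
|p|² = ρ² + z² = 0.17698² + 0.569² = 0.35508
κ = 2ρ / |p|² = 2×0.17698 / 0.35508 = 0.99683
θ = 2·atan2(ρ, z) = 2·atan2(0.17698, 0.569) = 0.60309 rad
ℓ = θ/κ = 0.60309/0.99683 = 0.60502

0.9968 68.80 0.6050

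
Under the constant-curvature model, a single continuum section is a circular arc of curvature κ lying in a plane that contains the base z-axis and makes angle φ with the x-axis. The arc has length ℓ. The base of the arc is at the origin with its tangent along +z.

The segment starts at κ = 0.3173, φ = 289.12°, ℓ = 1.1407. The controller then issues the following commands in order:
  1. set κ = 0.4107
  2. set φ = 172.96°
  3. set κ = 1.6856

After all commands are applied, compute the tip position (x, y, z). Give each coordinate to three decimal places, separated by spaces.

-0.792 0.098 0.557

initial: κ=0.3173, φ=289.12°, ℓ=1.1407
cmd 1: set κ=0.4107 → (κ,φ,ℓ)=(0.4107,289.12°,1.1407) → tip=(0.0859,-0.2479,1.0994)
cmd 2: set φ=172.96° → (κ,φ,ℓ)=(0.4107,172.96°,1.1407) → tip=(-0.2604,0.0322,1.0994)
cmd 3: set κ=1.6856 → (κ,φ,ℓ)=(1.6856,172.96°,1.1407) → tip=(-0.7918,0.0978,0.5569)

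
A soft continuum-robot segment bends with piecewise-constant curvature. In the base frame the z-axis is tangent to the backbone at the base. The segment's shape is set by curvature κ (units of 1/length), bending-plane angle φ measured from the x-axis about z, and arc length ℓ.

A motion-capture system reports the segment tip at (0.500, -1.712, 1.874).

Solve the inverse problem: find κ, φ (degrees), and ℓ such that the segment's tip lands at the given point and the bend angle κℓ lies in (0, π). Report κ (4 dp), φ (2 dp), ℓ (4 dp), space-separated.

ρ = √(x²+y²) = √(0.500² + -1.712²) = 1.78352
φ = atan2(y, x) mod 360° = atan2(-1.712, 0.500) = 286.2808°
|p|² = ρ² + z² = 1.78352² + 1.874² = 6.69282
κ = 2ρ / |p|² = 2×1.78352 / 6.69282 = 0.53297
θ = 2·atan2(ρ, z) = 2·atan2(1.78352, 1.874) = 1.52133 rad
ℓ = θ/κ = 1.52133/0.53297 = 2.85446

0.5330 286.28 2.8545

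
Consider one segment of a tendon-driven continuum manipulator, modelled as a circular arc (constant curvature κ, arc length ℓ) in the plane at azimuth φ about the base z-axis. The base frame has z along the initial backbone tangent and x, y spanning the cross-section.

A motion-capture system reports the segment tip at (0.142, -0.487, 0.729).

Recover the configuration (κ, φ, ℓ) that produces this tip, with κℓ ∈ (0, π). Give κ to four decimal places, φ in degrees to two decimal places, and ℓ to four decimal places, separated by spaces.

ρ = √(x²+y²) = √(0.142² + -0.487²) = 0.50728
φ = atan2(y, x) mod 360° = atan2(-0.487, 0.142) = 286.2557°
|p|² = ρ² + z² = 0.50728² + 0.729² = 0.78877
κ = 2ρ / |p|² = 2×0.50728 / 0.78877 = 1.28625
θ = 2·atan2(ρ, z) = 2·atan2(0.50728, 0.729) = 1.21588 rad
ℓ = θ/κ = 1.21588/1.28625 = 0.94529

1.2862 286.26 0.9453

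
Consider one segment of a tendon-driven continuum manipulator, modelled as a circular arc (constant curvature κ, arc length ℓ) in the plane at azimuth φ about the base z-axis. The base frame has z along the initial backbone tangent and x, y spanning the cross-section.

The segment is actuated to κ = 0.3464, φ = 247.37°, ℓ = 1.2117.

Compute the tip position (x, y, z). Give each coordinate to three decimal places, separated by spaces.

θ = κ·ℓ = 0.3464 × 1.2117 = 0.41973 rad
ρ = (1 − cos θ)/κ = (1 − 0.91320)/0.3464 = 0.25058
z = sin θ / κ = 0.40752/0.3464 = 1.17643
x = ρ cos φ = 0.25058 × cos(247.37°) = -0.09642
y = ρ sin φ = 0.25058 × sin(247.37°) = -0.23129

-0.096 -0.231 1.176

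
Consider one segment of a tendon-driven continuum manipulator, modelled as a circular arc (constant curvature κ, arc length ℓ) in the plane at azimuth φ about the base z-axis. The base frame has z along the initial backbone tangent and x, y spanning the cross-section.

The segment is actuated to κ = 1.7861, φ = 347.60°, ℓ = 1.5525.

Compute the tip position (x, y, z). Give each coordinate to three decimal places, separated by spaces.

1.057 -0.232 0.202

θ = κ·ℓ = 1.7861 × 1.5525 = 2.77292 rad
ρ = (1 − cos θ)/κ = (1 − -0.93281)/1.7861 = 1.08214
z = sin θ / κ = 0.36038/1.7861 = 0.20177
x = ρ cos φ = 1.08214 × cos(347.60°) = 1.05689
y = ρ sin φ = 1.08214 × sin(347.60°) = -0.23237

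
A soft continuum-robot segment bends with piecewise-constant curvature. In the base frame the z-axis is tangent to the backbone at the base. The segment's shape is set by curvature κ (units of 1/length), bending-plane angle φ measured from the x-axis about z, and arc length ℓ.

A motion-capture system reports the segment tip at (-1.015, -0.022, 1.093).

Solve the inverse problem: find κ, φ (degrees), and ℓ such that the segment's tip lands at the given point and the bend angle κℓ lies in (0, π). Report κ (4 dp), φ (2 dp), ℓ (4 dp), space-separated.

ρ = √(x²+y²) = √(-1.015² + -0.022²) = 1.01524
φ = atan2(y, x) mod 360° = atan2(-0.022, -1.015) = 181.2417°
|p|² = ρ² + z² = 1.01524² + 1.093² = 2.22536
κ = 2ρ / |p|² = 2×1.01524 / 2.22536 = 0.91243
θ = 2·atan2(ρ, z) = 2·atan2(1.01524, 1.093) = 1.49706 rad
ℓ = θ/κ = 1.49706/0.91243 = 1.64075

0.9124 181.24 1.6407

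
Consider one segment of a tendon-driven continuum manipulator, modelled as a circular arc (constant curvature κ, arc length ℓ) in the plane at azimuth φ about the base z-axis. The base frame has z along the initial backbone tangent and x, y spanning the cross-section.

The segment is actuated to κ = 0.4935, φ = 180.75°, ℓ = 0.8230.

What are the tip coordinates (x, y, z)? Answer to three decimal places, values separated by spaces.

θ = κ·ℓ = 0.4935 × 0.8230 = 0.40615 rad
ρ = (1 − cos θ)/κ = (1 − 0.91865)/0.4935 = 0.16485
z = sin θ / κ = 0.39508/0.4935 = 0.80056
x = ρ cos φ = 0.16485 × cos(180.75°) = -0.16483
y = ρ sin φ = 0.16485 × sin(180.75°) = -0.00216

-0.165 -0.002 0.801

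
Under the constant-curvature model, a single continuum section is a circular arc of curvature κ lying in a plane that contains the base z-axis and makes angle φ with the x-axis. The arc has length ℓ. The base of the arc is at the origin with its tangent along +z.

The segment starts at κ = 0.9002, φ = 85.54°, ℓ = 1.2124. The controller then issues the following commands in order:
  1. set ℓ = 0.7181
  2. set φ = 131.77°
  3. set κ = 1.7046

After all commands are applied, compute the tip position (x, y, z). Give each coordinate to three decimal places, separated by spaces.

initial: κ=0.9002, φ=85.54°, ℓ=1.2124
cmd 1: set ℓ=0.7181 → (κ,φ,ℓ)=(0.9002,85.54°,0.7181) → tip=(0.0174,0.2235,0.6691)
cmd 2: set φ=131.77° → (κ,φ,ℓ)=(0.9002,131.77°,0.7181) → tip=(-0.1493,0.1672,0.6691)
cmd 3: set κ=1.7046 → (κ,φ,ℓ)=(1.7046,131.77°,0.7181) → tip=(-0.2580,0.2889,0.5517)

-0.258 0.289 0.552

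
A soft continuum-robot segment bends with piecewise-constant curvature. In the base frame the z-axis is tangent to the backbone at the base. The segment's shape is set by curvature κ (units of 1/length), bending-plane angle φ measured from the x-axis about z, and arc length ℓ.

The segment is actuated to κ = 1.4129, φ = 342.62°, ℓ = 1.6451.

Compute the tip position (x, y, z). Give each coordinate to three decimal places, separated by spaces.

θ = κ·ℓ = 1.4129 × 1.6451 = 2.32436 rad
ρ = (1 − cos θ)/κ = (1 − -0.68424)/1.4129 = 1.19205
z = sin θ / κ = 0.72925/1.4129 = 0.51614
x = ρ cos φ = 1.19205 × cos(342.62°) = 1.13762
y = ρ sin φ = 1.19205 × sin(342.62°) = -0.35607

1.138 -0.356 0.516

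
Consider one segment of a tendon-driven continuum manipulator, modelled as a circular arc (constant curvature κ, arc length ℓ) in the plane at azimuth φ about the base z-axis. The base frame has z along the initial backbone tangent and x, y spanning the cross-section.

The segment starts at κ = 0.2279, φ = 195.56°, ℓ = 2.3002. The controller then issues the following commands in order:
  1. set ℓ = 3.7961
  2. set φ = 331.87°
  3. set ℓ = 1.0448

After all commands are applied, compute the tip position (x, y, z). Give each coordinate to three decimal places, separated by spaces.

initial: κ=0.2279, φ=195.56°, ℓ=2.3002
cmd 1: set ℓ=3.7961 → (κ,φ,ℓ)=(0.2279,195.56°,3.7961) → tip=(-1.4856,-0.4137,3.3400)
cmd 2: set φ=331.87° → (κ,φ,ℓ)=(0.2279,331.87°,3.7961) → tip=(1.3600,-0.7271,3.3400)
cmd 3: set ℓ=1.0448 → (κ,φ,ℓ)=(0.2279,331.87°,1.0448) → tip=(0.1092,-0.0584,1.0350)

0.109 -0.058 1.035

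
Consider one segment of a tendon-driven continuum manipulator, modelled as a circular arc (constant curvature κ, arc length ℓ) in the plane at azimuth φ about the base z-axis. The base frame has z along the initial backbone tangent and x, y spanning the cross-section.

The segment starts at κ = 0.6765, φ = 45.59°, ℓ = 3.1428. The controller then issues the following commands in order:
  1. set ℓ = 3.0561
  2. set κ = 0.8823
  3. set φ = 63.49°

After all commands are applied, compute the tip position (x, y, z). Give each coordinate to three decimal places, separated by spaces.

0.962 1.930 0.488

initial: κ=0.6765, φ=45.59°, ℓ=3.1428
cmd 1: set ℓ=3.0561 → (κ,φ,ℓ)=(0.6765,45.59°,3.0561) → tip=(1.5273,1.5591,1.2996)
cmd 2: set κ=0.8823 → (κ,φ,ℓ)=(0.8823,45.59°,3.0561) → tip=(1.5090,1.5404,0.4881)
cmd 3: set φ=63.49° → (κ,φ,ℓ)=(0.8823,63.49°,3.0561) → tip=(0.9625,1.9296,0.4881)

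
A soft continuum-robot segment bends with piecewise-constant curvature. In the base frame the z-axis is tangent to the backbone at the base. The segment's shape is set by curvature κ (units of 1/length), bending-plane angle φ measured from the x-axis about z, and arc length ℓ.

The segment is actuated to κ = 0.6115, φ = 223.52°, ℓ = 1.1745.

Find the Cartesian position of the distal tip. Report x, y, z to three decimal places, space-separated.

-0.293 -0.278 1.076

θ = κ·ℓ = 0.6115 × 1.1745 = 0.71821 rad
ρ = (1 − cos θ)/κ = (1 − 0.75299)/0.6115 = 0.40395
z = sin θ / κ = 0.65804/0.6115 = 1.07610
x = ρ cos φ = 0.40395 × cos(223.52°) = -0.29292
y = ρ sin φ = 0.40395 × sin(223.52°) = -0.27816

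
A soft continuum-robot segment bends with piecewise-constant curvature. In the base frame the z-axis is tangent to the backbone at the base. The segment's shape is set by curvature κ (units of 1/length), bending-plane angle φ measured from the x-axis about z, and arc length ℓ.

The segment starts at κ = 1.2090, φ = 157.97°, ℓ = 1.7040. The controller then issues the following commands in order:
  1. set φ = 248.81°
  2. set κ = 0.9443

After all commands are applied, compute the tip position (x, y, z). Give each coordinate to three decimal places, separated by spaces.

-0.397 -1.025 1.058

initial: κ=1.2090, φ=157.97°, ℓ=1.7040
cmd 1: set φ=248.81° → (κ,φ,ℓ)=(1.2090,248.81°,1.7040) → tip=(-0.4395,-1.1337,0.7301)
cmd 2: set κ=0.9443 → (κ,φ,ℓ)=(0.9443,248.81°,1.7040) → tip=(-0.3974,-1.0252,1.0582)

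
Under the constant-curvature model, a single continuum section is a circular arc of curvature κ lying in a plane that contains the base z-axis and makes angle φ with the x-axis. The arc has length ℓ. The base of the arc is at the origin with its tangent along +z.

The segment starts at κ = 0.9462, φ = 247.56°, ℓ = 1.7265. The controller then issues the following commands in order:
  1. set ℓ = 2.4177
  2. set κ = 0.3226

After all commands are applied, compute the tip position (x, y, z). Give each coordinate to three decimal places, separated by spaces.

initial: κ=0.9462, φ=247.56°, ℓ=1.7265
cmd 1: set ℓ=2.4177 → (κ,φ,ℓ)=(0.9462,247.56°,2.4177) → tip=(-0.6685,-1.6186,0.7968)
cmd 2: set κ=0.3226 → (κ,φ,ℓ)=(0.3226,247.56°,2.4177) → tip=(-0.3420,-0.8282,2.1799)

-0.342 -0.828 2.180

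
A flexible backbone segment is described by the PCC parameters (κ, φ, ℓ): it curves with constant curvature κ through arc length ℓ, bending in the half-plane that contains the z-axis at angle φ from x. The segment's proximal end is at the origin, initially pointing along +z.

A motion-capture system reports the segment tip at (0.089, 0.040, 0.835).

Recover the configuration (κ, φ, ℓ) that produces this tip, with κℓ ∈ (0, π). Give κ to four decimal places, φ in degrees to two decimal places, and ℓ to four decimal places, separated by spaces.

0.2761 24.20 0.8426

ρ = √(x²+y²) = √(0.089² + 0.040²) = 0.09758
φ = atan2(y, x) mod 360° = atan2(0.040, 0.089) = 24.2010°
|p|² = ρ² + z² = 0.09758² + 0.835² = 0.70675
κ = 2ρ / |p|² = 2×0.09758 / 0.70675 = 0.27613
θ = 2·atan2(ρ, z) = 2·atan2(0.09758, 0.835) = 0.23266 rad
ℓ = θ/κ = 0.23266/0.27613 = 0.84258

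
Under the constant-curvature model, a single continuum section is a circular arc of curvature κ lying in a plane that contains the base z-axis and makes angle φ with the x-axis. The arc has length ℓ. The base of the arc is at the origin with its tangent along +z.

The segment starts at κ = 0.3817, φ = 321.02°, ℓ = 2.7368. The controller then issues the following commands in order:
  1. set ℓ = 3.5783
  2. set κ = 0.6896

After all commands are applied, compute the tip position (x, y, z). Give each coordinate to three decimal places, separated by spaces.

initial: κ=0.3817, φ=321.02°, ℓ=2.7368
cmd 1: set ℓ=3.5783 → (κ,φ,ℓ)=(0.3817,321.02°,3.5783) → tip=(1.6221,-1.3126,2.5650)
cmd 2: set κ=0.6896 → (κ,φ,ℓ)=(0.6896,321.02°,3.5783) → tip=(2.0080,-1.6249,0.9050)

2.008 -1.625 0.905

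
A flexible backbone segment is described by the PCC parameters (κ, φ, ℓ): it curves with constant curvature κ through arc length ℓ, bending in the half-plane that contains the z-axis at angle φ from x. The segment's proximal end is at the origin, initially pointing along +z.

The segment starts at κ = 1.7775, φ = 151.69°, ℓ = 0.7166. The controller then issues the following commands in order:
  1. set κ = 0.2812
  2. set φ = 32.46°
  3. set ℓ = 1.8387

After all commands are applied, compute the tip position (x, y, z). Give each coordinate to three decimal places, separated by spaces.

initial: κ=1.7775, φ=151.69°, ℓ=0.7166
cmd 1: set κ=0.2812 → (κ,φ,ℓ)=(0.2812,151.69°,0.7166) → tip=(-0.0633,0.0341,0.7118)
cmd 2: set φ=32.46° → (κ,φ,ℓ)=(0.2812,32.46°,0.7166) → tip=(0.0607,0.0386,0.7118)
cmd 3: set ℓ=1.8387 → (κ,φ,ℓ)=(0.2812,32.46°,1.8387) → tip=(0.3922,0.2495,1.7579)

0.392 0.249 1.758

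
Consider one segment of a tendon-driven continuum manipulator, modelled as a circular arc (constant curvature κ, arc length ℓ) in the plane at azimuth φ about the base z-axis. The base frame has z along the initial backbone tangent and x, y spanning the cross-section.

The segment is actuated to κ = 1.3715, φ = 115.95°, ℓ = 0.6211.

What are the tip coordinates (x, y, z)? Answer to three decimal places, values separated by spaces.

-0.109 0.224 0.549

θ = κ·ℓ = 1.3715 × 0.6211 = 0.85184 rad
ρ = (1 − cos θ)/κ = (1 − 0.65860)/1.3715 = 0.24892
z = sin θ / κ = 0.75249/1.3715 = 0.54866
x = ρ cos φ = 0.24892 × cos(115.95°) = -0.10893
y = ρ sin φ = 0.24892 × sin(115.95°) = 0.22383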